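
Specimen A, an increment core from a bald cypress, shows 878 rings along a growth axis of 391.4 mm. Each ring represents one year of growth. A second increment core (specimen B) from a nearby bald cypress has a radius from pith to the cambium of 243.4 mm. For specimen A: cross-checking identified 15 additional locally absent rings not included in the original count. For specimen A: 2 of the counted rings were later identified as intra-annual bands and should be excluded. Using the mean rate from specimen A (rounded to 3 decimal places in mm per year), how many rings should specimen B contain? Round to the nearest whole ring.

Specimen A: true ring count = 878 − 2 + 15 = 891.
A: Mean rate = 391.4 mm / 891 years ≈ 0.439 mm/year.
B spans 243.4 / 0.439 = 554.44 years ≈ 554 rings.

554 rings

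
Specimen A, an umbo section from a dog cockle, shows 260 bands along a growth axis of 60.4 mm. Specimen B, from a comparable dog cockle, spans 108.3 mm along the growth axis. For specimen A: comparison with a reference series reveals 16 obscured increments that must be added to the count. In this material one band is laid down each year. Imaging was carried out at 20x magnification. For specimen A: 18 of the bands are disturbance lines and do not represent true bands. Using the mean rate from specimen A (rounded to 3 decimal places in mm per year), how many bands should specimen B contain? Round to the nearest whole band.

Specimen A: adjusted count: 260 − 18 + 16 = 258 bands.
A: Mean rate = 60.4 mm / 258 years ≈ 0.234 mm/yr.
For B, 108.3 / 0.234 = 462.82 years ≈ 463 bands.

463 bands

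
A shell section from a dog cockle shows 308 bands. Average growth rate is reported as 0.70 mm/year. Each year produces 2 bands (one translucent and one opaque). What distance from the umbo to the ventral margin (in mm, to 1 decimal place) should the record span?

107.8 mm

With 2 bands per year, 308 / 2 = 154 years.
Predicted length = 0.70 mm/year × 154 years = 107.8 mm.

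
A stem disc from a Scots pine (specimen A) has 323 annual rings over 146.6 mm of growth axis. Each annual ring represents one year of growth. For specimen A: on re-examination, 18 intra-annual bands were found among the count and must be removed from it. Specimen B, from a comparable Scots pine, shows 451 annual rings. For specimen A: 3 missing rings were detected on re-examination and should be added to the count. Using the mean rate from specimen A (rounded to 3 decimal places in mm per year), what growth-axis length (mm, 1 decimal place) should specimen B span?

Specimen A: true annual ring count = 323 − 18 + 3 = 308.
A: Mean rate = 146.6 mm / 308 years ≈ 0.476 mm per year.
B's length ≈ 0.476 × 451 = 214.7 mm.

214.7 mm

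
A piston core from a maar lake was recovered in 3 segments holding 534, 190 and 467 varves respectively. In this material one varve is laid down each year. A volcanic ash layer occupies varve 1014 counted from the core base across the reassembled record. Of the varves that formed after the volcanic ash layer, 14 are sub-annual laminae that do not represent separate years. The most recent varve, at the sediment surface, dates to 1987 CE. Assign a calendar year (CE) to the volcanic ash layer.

1824 CE

Total varves = 534 + 190 + 467 = 1191.
1191 − 1014 = 177 varves lie beyond the volcanic ash layer toward the sediment surface.
Excluding 14 false varves: 177 − 14 = 163.
1987 − 163 = 1824 CE.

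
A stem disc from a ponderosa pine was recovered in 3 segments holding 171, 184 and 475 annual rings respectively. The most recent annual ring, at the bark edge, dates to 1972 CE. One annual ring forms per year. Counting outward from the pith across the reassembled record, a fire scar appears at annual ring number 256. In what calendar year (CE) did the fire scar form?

1398 CE

Total annual rings = 171 + 184 + 475 = 830.
Between annual ring 256 and the bark edge there are 830 − 256 = 574 annual rings.
The annual ring at the bark edge is 1972 CE, so the fire scar dates to 1972 − 574 = 1398 CE.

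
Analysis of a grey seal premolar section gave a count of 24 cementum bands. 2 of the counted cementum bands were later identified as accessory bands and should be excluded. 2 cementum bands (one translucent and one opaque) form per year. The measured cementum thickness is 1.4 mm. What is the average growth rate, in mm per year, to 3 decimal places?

True cementum band count = 24 − 2 = 22.
22 cementum bands at 2 per year is 22 / 2 = 11 years.
Mean rate = 1.4 mm / 11 years ≈ 0.127 mm per year.

0.127 mm per year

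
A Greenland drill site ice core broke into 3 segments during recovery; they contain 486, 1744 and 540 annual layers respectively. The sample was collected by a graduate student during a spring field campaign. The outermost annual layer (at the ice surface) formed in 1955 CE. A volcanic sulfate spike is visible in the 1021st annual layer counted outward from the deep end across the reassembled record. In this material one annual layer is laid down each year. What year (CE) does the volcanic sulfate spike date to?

Total annual layers = 486 + 1744 + 540 = 2770.
The volcanic sulfate spike sits at annual layer 1021 from the deep end, so 2770 − 1021 = 1749 annual layers formed after it.
1955 − 1749 = 206 CE.

206 CE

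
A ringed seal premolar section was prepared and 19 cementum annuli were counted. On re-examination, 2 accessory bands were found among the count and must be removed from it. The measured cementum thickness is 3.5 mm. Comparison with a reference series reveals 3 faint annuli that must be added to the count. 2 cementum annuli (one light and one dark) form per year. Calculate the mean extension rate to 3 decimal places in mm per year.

0.350 mm per year

Correcting the raw count gives 19 − 2 + 3 = 20 true cementum annuli.
20 cementum annuli at 2 per year is 20 / 2 = 10 years.
Extension rate ≈ 3.5 / 10 = 0.350 mm per year.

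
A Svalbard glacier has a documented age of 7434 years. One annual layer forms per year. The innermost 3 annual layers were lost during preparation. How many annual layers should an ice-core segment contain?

One annual layer per year gives 7434 annual layers over 7434 years.
Subtracting the 3 annual layers not captured gives 7434 − 3 = 7431 annual layers in the record.

7431 annual layers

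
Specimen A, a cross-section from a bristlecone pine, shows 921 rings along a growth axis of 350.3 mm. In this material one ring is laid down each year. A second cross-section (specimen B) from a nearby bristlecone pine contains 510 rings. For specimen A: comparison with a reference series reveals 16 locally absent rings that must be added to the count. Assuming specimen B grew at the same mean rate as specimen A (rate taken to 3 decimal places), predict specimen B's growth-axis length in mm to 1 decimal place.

190.7 mm

Specimen A: correcting the raw count gives 921 + 16 = 937 true rings.
A: Mean rate = 350.3 mm / 937 years ≈ 0.374 mm/yr.
For B, 0.374 mm/year × 510 years = 190.7 mm.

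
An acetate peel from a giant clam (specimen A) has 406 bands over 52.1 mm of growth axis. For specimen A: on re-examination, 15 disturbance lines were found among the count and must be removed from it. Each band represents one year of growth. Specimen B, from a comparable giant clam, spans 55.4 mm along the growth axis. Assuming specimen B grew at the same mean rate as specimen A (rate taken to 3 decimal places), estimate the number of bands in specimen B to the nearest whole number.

417 bands

Specimen A: true band count = 406 − 15 = 391.
A: Extension rate ≈ 52.1 / 391 = 0.133 mm per year.
B spans 55.4 / 0.133 = 416.54 years ≈ 417 bands.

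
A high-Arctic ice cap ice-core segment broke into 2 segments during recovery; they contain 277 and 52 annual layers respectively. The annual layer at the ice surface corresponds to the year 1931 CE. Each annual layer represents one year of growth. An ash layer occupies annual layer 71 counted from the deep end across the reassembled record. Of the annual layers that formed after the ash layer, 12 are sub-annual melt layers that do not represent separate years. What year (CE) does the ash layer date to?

Total annual layers = 277 + 52 = 329.
The ash layer sits at annual layer 71 from the deep end, so 329 − 71 = 258 annual layers formed after it.
Removing the 12 false annual layers leaves 258 − 12 = 246 true annual layers beyond the ash layer.
The annual layer at the ice surface is 1931 CE, so the ash layer dates to 1931 − 246 = 1685 CE.

1685 CE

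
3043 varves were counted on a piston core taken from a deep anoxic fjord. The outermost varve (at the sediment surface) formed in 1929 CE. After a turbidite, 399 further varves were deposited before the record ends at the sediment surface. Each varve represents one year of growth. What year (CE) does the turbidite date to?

399 varves post-date the turbidite.
1929 − 399 = 1530 CE.

1530 CE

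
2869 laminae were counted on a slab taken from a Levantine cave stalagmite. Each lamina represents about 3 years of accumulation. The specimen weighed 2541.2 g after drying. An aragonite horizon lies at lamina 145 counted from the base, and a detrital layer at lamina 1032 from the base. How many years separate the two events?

2661 yr

1032 − 145 = 887 laminae lie between the two events.
At 3 years per lamina, 887 × 3 = 2661 years.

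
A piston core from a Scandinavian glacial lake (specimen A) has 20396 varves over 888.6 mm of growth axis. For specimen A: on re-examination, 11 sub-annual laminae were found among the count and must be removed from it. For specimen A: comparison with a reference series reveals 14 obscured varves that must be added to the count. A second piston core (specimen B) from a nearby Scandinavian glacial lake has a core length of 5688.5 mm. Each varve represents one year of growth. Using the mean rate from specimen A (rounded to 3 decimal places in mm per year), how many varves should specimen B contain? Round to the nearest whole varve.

Specimen A: after corrections the count is 20396 − 11 + 14 = 20399 varves.
A: 888.6 mm over 20399 years gives 888.6 / 20399 ≈ 0.044 mm/yr.
B spans 5688.5 / 0.044 = 129284.09 years ≈ 129284 varves.

129284 varves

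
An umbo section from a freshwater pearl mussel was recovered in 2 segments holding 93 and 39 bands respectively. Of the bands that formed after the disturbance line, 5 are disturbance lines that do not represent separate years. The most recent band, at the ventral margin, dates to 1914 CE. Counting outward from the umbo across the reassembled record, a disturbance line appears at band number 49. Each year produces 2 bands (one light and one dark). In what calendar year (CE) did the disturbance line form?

1875 CE

Total bands = 93 + 39 = 132.
Between band 49 and the ventral margin there are 132 − 49 = 83 bands.
Removing the 5 false bands leaves 83 − 5 = 78 true bands beyond the disturbance line.
78 bands at 2 per year is 78 / 2 = 39 years.
Counting back 39 years from 1914 CE places the disturbance line in 1914 − 39 = 1875 CE.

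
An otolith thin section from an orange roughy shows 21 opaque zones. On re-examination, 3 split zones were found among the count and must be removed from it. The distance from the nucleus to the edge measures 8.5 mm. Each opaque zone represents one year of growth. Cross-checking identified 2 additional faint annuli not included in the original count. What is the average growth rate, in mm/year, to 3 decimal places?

True opaque zone count = 21 − 3 + 2 = 20.
8.5 mm over 20 years gives 8.5 / 20 ≈ 0.425 mm/year.

0.425 mm/year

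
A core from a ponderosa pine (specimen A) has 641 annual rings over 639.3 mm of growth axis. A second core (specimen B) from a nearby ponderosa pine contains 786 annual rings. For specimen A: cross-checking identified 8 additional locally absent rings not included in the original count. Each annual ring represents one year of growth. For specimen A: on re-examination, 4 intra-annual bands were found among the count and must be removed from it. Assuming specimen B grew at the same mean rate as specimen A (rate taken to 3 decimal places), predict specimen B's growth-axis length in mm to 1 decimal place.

Specimen A: correcting the raw count gives 641 − 4 + 8 = 645 true annual rings.
A: 639.3 mm over 645 years gives 639.3 / 645 ≈ 0.991 mm/yr.
For B, 0.991 mm/year × 786 years = 778.9 mm.

778.9 mm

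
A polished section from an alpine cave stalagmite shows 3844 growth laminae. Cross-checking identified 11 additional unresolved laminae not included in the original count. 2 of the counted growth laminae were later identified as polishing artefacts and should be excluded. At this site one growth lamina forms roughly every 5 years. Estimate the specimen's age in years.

19265 years

Adjusted count: 3844 − 2 + 11 = 3853 growth laminae.
3853 growth laminae at 5 years each span 3853 × 5 = 19265 years.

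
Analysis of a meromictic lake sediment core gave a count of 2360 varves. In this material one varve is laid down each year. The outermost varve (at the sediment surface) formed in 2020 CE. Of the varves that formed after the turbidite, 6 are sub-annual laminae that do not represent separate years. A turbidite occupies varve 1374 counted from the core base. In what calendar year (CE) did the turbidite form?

1040 CE

2360 − 1374 = 986 varves lie beyond the turbidite toward the sediment surface.
Excluding 6 false varves: 986 − 6 = 980.
2020 − 980 = 1040 CE.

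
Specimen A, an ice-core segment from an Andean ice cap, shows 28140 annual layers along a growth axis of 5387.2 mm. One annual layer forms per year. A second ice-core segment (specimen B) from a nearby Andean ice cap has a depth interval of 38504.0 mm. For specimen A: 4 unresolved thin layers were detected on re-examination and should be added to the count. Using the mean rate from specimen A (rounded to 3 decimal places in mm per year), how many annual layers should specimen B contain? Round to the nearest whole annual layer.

201592 annual layers

Specimen A: true annual layer count = 28140 + 4 = 28144.
A: Extension rate ≈ 5387.2 / 28144 = 0.191 mm/year.
B spans 38504.0 / 0.191 = 201591.62 years ≈ 201592 annual layers.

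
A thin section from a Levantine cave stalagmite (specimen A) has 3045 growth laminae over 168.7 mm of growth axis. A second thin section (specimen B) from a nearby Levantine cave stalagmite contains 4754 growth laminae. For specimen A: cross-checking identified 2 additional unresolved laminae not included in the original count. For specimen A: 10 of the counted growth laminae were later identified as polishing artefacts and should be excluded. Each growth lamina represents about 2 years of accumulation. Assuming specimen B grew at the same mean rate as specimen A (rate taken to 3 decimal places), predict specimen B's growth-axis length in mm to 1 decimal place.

Specimen A: correcting the raw count gives 3045 − 10 + 2 = 3037 true growth laminae.
Specimen A: at 2 years per growth lamina, 3037 × 2 = 6074 years.
A: Extension rate ≈ 168.7 / 6074 = 0.028 mm/year.
Specimen B: at 2 years per growth lamina, 4754 × 2 = 9508 years. For B, 0.028 mm/year × 9508 years = 266.2 mm.

266.2 mm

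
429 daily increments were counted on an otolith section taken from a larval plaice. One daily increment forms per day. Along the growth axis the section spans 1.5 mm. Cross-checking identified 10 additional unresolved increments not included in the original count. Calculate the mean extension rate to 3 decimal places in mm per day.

0.003 mm per day

Correcting the raw count gives 429 + 10 = 439 true daily increments.
Extension rate ≈ 1.5 / 439 = 0.003 mm per day.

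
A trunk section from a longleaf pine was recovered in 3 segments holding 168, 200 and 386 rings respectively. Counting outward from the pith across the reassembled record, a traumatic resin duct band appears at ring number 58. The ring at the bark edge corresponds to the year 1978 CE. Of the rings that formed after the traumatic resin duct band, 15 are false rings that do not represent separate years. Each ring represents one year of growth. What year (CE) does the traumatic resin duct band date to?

Total rings = 168 + 200 + 386 = 754.
754 − 58 = 696 rings lie beyond the traumatic resin duct band toward the bark edge.
Removing the 15 false rings leaves 696 − 15 = 681 true rings beyond the traumatic resin duct band.
Counting back 681 years from 1978 CE places the traumatic resin duct band in 1978 − 681 = 1297 CE.

1297 CE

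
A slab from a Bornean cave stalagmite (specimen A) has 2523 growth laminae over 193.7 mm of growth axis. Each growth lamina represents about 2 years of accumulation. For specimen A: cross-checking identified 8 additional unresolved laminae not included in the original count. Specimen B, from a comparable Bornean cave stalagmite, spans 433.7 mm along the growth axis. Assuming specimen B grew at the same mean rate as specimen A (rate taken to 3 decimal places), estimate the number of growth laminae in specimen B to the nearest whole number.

Specimen A: adjusted count: 2523 + 8 = 2531 growth laminae.
Specimen A: multiplying by 2 years per growth lamina: 2531 × 2 = 5062 years.
A: Mean rate = 193.7 mm / 5062 years ≈ 0.038 mm/yr.
Specimen B: 433.7 mm / 0.038 mm per year = 11413.16 years; at 2 years per growth lamina that is 11413.16 / 2 ≈ 5707 growth laminae.

5707 growth laminae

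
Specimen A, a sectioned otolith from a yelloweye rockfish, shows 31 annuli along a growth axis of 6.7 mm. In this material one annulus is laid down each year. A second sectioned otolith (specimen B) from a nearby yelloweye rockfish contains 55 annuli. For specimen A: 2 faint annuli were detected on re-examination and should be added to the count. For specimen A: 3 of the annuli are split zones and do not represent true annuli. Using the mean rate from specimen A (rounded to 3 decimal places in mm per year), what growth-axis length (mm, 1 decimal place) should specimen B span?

12.3 mm

Specimen A: after corrections the count is 31 − 3 + 2 = 30 annuli.
A: 6.7 mm over 30 years gives 6.7 / 30 ≈ 0.223 mm per year.
Length of B = 0.223 × 55 = 12.3 mm.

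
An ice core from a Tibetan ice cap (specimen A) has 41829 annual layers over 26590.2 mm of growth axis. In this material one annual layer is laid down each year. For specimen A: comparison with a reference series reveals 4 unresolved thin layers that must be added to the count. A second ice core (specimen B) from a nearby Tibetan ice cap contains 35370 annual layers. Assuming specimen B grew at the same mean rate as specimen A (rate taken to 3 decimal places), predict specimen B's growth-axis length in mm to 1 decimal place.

22495.3 mm

Specimen A: correcting the raw count gives 41829 + 4 = 41833 true annual layers.
A: Extension rate ≈ 26590.2 / 41833 = 0.636 mm per year.
B's length ≈ 0.636 × 35370 = 22495.3 mm.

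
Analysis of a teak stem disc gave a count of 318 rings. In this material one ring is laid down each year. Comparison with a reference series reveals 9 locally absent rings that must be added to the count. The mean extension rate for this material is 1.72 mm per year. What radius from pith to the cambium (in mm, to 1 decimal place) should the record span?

Adjusted count: 318 + 9 = 327 rings.
Predicted length = 1.72 mm/year × 327 years = 562.4 mm.

562.4 mm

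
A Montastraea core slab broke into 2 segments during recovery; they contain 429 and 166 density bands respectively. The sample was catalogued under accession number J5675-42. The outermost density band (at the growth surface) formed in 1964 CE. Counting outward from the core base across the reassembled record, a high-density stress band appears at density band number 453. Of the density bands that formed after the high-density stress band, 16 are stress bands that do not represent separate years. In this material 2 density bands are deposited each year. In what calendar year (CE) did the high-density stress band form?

1901 CE

Total density bands = 429 + 166 = 595.
595 − 453 = 142 density bands lie beyond the high-density stress band toward the growth surface.
142 − 16 false = 126 true density bands after the high-density stress band.
With 2 density bands per year, 126 / 2 = 63 years.
The density band at the growth surface is 1964 CE, so the high-density stress band dates to 1964 − 63 = 1901 CE.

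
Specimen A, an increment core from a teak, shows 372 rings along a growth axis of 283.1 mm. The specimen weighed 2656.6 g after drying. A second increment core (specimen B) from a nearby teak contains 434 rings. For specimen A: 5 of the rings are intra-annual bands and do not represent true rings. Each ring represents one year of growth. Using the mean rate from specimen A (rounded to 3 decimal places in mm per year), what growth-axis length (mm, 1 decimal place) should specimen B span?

Specimen A: adjusted count: 372 − 5 = 367 rings.
A: 283.1 mm over 367 years gives 283.1 / 367 ≈ 0.771 mm/yr.
Length of B = 0.771 × 434 = 334.6 mm.

334.6 mm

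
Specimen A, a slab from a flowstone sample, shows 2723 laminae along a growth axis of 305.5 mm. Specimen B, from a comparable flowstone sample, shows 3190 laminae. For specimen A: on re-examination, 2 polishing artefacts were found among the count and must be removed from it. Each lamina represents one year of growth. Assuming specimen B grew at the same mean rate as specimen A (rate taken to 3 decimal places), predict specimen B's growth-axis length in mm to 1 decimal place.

Specimen A: after corrections the count is 2723 − 2 = 2721 laminae.
A: 305.5 mm over 2721 years gives 305.5 / 2721 ≈ 0.112 mm/year.
Length of B = 0.112 × 3190 = 357.3 mm.

357.3 mm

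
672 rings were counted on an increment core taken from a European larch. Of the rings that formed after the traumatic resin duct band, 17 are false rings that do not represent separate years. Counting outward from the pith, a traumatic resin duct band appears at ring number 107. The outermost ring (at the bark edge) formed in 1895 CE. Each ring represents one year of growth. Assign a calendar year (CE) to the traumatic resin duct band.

1347 CE

The traumatic resin duct band sits at ring 107 from the pith, so 672 − 107 = 565 rings formed after it.
Excluding 17 false rings: 565 − 17 = 548.
1895 − 548 = 1347 CE.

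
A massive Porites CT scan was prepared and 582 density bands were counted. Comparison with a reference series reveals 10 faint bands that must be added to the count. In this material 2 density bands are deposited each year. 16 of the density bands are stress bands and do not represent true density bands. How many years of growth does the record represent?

Adjusted count: 582 − 16 + 10 = 576 density bands.
Dividing by 2 density bands per year: 576 / 2 = 288 years.

288 yr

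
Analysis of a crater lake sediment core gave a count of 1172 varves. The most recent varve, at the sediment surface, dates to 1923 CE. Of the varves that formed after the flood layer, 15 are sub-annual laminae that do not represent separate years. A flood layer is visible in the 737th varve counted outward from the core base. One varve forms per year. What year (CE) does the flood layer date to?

Between varve 737 and the sediment surface there are 1172 − 737 = 435 varves.
Excluding 15 false varves: 435 − 15 = 420.
Counting back 420 years from 1923 CE places the flood layer in 1923 − 420 = 1503 CE.

1503 CE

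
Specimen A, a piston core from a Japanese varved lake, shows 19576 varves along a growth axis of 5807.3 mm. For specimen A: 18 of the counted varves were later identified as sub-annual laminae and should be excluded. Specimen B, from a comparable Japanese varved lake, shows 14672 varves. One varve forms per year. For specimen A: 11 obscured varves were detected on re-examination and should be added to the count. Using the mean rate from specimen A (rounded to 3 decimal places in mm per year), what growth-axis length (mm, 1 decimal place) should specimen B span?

Specimen A: after corrections the count is 19576 − 18 + 11 = 19569 varves.
A: Mean rate = 5807.3 mm / 19569 years ≈ 0.297 mm per year.
B's length ≈ 0.297 × 14672 = 4357.6 mm.

4357.6 mm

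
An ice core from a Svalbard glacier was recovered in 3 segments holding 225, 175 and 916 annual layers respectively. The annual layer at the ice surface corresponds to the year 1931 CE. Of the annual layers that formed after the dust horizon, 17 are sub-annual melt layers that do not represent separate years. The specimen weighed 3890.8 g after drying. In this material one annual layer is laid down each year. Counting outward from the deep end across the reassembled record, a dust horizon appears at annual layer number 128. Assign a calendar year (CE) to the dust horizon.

760 CE

Total annual layers = 225 + 175 + 916 = 1316.
The dust horizon sits at annual layer 128 from the deep end, so 1316 − 128 = 1188 annual layers formed after it.
1188 − 17 false = 1171 true annual layers after the dust horizon.
The annual layer at the ice surface is 1931 CE, so the dust horizon dates to 1931 − 1171 = 760 CE.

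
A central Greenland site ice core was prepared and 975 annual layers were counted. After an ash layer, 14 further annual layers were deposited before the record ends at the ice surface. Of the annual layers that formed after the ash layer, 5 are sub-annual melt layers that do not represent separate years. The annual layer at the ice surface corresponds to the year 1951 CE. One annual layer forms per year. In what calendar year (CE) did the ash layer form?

14 annual layers post-date the ash layer.
Excluding 5 false annual layers: 14 − 5 = 9.
1951 − 9 = 1942 CE.

1942 CE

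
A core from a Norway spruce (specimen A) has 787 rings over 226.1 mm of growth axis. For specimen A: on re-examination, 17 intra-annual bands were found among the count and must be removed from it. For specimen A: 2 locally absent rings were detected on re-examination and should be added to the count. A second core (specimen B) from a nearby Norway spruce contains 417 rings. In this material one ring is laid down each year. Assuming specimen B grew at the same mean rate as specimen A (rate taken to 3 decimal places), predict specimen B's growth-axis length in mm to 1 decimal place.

Specimen A: after corrections the count is 787 − 17 + 2 = 772 rings.
A: 226.1 mm over 772 years gives 226.1 / 772 ≈ 0.293 mm/year.
For B, 0.293 mm/year × 417 years = 122.2 mm.

122.2 mm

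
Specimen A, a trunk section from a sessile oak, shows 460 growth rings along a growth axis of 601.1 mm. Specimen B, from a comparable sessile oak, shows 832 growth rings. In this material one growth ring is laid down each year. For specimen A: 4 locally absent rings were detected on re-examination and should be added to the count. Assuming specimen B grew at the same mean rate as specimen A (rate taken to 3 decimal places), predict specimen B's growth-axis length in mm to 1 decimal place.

Specimen A: true growth ring count = 460 + 4 = 464.
A: 601.1 mm over 464 years gives 601.1 / 464 ≈ 1.295 mm per year.
For B, 1.295 mm/year × 832 years = 1077.4 mm.

1077.4 mm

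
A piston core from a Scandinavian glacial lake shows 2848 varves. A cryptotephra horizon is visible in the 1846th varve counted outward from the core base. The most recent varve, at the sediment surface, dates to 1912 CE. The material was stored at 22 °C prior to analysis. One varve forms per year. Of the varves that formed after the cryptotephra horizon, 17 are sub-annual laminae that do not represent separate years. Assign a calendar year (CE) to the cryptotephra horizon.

927 CE

Between varve 1846 and the sediment surface there are 2848 − 1846 = 1002 varves.
1002 − 17 false = 985 true varves after the cryptotephra horizon.
The varve at the sediment surface is 1912 CE, so the cryptotephra horizon dates to 1912 − 985 = 927 CE.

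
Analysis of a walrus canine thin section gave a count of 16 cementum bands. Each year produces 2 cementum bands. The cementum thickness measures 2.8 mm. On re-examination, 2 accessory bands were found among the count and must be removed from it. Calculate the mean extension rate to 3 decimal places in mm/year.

True cementum band count = 16 − 2 = 14.
Dividing by 2 cementum bands per year: 14 / 2 = 7 years.
Mean rate = 2.8 mm / 7 years ≈ 0.400 mm/year.

0.400 mm/year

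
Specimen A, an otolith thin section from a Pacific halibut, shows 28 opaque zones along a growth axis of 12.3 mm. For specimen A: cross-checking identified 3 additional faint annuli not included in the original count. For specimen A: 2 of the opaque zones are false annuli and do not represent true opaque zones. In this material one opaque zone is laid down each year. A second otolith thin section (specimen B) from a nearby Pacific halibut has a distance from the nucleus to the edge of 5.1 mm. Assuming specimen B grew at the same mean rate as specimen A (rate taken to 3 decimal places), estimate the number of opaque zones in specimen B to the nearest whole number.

Specimen A: true opaque zone count = 28 − 2 + 3 = 29.
A: Mean rate = 12.3 mm / 29 years ≈ 0.424 mm/yr.
For B, 5.1 / 0.424 = 12.03 years ≈ 12 opaque zones.

12 opaque zones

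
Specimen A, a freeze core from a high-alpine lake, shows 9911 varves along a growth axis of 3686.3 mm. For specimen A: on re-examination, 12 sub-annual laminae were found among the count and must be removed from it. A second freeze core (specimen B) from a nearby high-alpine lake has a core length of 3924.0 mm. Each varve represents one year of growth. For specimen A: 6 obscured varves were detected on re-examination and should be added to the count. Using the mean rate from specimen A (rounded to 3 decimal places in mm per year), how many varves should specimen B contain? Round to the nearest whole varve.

Specimen A: true varve count = 9911 − 12 + 6 = 9905.
A: 3686.3 mm over 9905 years gives 3686.3 / 9905 ≈ 0.372 mm/year.
For B, 3924.0 / 0.372 = 10548.39 years ≈ 10548 varves.

10548 varves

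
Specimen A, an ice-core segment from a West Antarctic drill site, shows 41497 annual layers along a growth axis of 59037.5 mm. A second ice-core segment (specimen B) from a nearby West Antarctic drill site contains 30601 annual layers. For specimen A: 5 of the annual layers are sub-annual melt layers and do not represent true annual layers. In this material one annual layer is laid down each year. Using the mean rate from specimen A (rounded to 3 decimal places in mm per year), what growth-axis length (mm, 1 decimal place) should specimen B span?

43545.2 mm

Specimen A: after corrections the count is 41497 − 5 = 41492 annual layers.
A: Mean rate = 59037.5 mm / 41492 years ≈ 1.423 mm/yr.
Length of B = 1.423 × 30601 = 43545.2 mm.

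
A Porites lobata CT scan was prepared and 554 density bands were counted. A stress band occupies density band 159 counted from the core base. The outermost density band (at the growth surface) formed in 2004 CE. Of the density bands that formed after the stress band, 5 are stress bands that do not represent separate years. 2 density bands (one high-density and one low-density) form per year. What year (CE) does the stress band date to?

554 − 159 = 395 density bands lie beyond the stress band toward the growth surface.
Removing the 5 false density bands leaves 395 − 5 = 390 true density bands beyond the stress band.
Dividing by 2 density bands per year: 390 / 2 = 195 years.
2004 − 195 = 1809 CE.

1809 CE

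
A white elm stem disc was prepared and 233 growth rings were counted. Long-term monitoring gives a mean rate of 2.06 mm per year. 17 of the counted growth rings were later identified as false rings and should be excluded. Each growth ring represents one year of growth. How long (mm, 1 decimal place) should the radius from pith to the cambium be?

445.0 mm

After corrections the count is 233 − 17 = 216 growth rings.
Length ≈ 2.06 × 216 = 445.0 mm.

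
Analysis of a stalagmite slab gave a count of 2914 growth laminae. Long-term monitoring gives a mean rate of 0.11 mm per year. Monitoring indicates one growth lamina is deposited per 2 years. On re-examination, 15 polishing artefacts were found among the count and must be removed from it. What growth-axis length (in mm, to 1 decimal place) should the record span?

637.8 mm

Correcting the raw count gives 2914 − 15 = 2899 true growth laminae.
Multiplying by 2 years per growth lamina: 2899 × 2 = 5798 years.
Length ≈ 0.11 × 5798 = 637.8 mm.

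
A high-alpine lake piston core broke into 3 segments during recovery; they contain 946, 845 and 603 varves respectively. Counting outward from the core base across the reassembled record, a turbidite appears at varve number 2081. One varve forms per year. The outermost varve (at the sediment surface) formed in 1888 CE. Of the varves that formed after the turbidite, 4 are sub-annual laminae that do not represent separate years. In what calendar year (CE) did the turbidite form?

Total varves = 946 + 845 + 603 = 2394.
Between varve 2081 and the sediment surface there are 2394 − 2081 = 313 varves.
Removing the 4 false varves leaves 313 − 4 = 309 true varves beyond the turbidite.
1888 − 309 = 1579 CE.

1579 CE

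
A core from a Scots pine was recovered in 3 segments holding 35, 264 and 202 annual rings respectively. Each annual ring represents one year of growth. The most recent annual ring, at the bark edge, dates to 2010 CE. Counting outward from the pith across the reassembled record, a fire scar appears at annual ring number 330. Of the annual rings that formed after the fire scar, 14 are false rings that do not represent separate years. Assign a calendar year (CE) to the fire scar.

1853 CE

Total annual rings = 35 + 264 + 202 = 501.
The fire scar sits at annual ring 330 from the pith, so 501 − 330 = 171 annual rings formed after it.
Excluding 14 false annual rings: 171 − 14 = 157.
The annual ring at the bark edge is 2010 CE, so the fire scar dates to 2010 − 157 = 1853 CE.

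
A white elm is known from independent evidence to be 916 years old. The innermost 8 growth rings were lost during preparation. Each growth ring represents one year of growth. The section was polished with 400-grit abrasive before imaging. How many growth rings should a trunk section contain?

908 growth rings

Expected growth rings over 916 years: 916.
916 − 8 missed = 908 growth rings expected in the prepared section.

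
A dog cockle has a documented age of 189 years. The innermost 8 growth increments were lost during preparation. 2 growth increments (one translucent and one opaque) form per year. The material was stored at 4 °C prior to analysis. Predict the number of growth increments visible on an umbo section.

370 growth increments

Expected growth increments: 189 × 2 = 378.
Subtracting the 8 growth increments not captured gives 378 − 8 = 370 growth increments in the record.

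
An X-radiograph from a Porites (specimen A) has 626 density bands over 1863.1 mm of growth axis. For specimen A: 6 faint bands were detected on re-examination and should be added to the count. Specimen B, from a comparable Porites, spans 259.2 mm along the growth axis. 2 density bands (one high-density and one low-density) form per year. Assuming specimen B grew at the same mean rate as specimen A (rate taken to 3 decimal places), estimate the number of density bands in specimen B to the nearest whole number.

Specimen A: adjusted count: 626 + 6 = 632 density bands.
Specimen A: with 2 density bands per year, 632 / 2 = 316 years.
A: 1863.1 mm over 316 years gives 1863.1 / 316 ≈ 5.896 mm/yr.
B spans 259.2 / 5.896 = 43.96 years; at 2 density bands per year that is 43.96 × 2 ≈ 88 density bands.

88 density bands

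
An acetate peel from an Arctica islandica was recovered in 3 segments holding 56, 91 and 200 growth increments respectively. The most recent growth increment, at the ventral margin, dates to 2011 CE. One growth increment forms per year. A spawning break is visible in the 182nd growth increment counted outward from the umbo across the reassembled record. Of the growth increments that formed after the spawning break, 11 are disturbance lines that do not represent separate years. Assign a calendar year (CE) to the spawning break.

Total growth increments = 56 + 91 + 200 = 347.
Between growth increment 182 and the ventral margin there are 347 − 182 = 165 growth increments.
Removing the 11 false growth increments leaves 165 − 11 = 154 true growth increments beyond the spawning break.
Counting back 154 years from 2011 CE places the spawning break in 2011 − 154 = 1857 CE.

1857 CE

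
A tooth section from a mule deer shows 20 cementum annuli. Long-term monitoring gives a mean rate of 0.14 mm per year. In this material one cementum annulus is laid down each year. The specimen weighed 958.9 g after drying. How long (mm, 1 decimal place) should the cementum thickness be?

The record spans 20 years at 0.14 mm per year.
Length ≈ 0.14 × 20 = 2.8 mm.

2.8 mm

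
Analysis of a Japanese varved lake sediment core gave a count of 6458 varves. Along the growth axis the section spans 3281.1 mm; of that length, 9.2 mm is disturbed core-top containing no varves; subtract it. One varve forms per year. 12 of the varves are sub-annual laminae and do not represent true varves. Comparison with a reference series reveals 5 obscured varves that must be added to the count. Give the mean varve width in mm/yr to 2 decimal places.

True varve count = 6458 − 12 + 5 = 6451.
The growth record spans 3281.1 − 9.2 = 3271.9 mm.
Mean rate = 3271.9 mm / 6451 years ≈ 0.51 mm/yr.

0.51 mm/yr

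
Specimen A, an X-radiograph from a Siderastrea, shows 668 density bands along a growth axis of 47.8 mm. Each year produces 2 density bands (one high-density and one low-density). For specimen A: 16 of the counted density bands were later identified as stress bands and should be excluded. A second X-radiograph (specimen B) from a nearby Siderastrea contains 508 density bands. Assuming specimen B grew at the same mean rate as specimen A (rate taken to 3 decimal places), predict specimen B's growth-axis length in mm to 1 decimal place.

37.3 mm

Specimen A: after corrections the count is 668 − 16 = 652 density bands.
Specimen A: dividing by 2 density bands per year: 652 / 2 = 326 years.
A: 47.8 mm over 326 years gives 47.8 / 326 ≈ 0.147 mm/yr.
Specimen B: 508 density bands at 2 per year is 508 / 2 = 254 years. B's length ≈ 0.147 × 254 = 37.3 mm.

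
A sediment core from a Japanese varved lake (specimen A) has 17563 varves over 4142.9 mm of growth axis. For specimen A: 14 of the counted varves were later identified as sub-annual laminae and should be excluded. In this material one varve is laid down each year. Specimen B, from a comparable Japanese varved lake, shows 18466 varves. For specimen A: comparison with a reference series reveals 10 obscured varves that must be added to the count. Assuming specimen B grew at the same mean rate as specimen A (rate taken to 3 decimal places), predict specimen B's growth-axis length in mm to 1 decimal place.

4358.0 mm

Specimen A: correcting the raw count gives 17563 − 14 + 10 = 17559 true varves.
A: Extension rate ≈ 4142.9 / 17559 = 0.236 mm/year.
B's length ≈ 0.236 × 18466 = 4358.0 mm.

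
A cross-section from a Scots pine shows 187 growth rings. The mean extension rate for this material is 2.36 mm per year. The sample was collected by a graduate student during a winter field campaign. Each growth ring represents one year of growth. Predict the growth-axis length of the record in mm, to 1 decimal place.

441.3 mm

The record spans 187 years at 2.36 mm per year.
187 years at 2.36 mm/year gives 2.36 × 187 = 441.3 mm.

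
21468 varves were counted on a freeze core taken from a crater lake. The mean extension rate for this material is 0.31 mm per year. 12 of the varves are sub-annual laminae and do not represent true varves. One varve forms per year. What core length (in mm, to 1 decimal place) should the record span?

Adjusted count: 21468 − 12 = 21456 varves.
21456 years at 0.31 mm/year gives 0.31 × 21456 = 6651.4 mm.

6651.4 mm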